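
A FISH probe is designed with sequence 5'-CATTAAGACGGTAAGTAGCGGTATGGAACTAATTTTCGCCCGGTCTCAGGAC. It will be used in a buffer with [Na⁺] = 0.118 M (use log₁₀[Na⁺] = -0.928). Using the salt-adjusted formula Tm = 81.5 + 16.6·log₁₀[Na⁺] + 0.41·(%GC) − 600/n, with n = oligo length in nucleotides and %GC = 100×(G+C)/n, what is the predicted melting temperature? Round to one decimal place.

Length n = 52. Counting bases: G=14, A=14, C=11, T=13
G+C = 25, so %GC = 25/52 × 100 = 48.077%
Salt term: 16.6 × (-0.928) = -15.405
GC term: 0.41 × 48.077 = 19.712; length term: −600/52 = −11.538
Tm = 81.5 + (-15.405) + 19.712 − 11.538 = 74.269 → 74.3°C

74.3°C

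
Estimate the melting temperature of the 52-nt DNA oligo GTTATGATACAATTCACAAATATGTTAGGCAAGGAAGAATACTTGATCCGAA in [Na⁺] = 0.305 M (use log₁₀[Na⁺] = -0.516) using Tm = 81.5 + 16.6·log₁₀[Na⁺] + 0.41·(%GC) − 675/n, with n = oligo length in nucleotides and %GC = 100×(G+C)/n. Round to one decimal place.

73.4°C

Length n = 52. A=21, G=10, C=7, T=14
G+C = 17, so %GC = 17/52 × 100 = 32.692%
Salt term: 16.6 × (-0.516) = -8.566
GC term: 0.41 × 32.692 = 13.404; length term: −675/52 = −12.981
Tm = 81.5 + (-8.566) + 13.404 − 12.981 = 73.357 → 73.4°C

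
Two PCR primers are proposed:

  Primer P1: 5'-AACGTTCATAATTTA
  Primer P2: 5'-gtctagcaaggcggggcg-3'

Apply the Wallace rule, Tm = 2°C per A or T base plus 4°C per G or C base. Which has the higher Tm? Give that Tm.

Primer P1: A+T=12, G+C=3 → Tm = 2(12)+4(3) = 36°C
Primer P2: A+T=5, G+C=13 → Tm = 2(5)+4(13) = 62°C
36°C vs 62°C → primer P2 is higher.

Primer P2, 62°C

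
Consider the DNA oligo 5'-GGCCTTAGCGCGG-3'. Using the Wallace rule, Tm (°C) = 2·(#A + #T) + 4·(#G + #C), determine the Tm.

46°C

T=2, G=6, A=1, C=4
A+T = 3, G+C = 10
Tm = 2(3) + 4(10) = 6 + 40 = 46°C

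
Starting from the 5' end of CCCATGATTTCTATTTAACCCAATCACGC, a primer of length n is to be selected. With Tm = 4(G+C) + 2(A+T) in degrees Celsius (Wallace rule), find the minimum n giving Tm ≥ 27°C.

n = 10

First 9 bases: CCCATGATT → Tm = 26°C (< 27°C)
First 10 bases: CCCATGATTT → Tm = 28°C (≥ 27°C)
Since every base adds ≥2°C, Tm only increases with n, so the threshold is first crossed at n = 10.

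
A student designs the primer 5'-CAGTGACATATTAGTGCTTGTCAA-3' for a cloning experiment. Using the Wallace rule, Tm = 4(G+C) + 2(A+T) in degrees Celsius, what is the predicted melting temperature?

66°C

Counting bases: T=8, G=5, A=7, C=4
A+T = 15, G+C = 9
Tm = 2×15 + 4×9 = 66°C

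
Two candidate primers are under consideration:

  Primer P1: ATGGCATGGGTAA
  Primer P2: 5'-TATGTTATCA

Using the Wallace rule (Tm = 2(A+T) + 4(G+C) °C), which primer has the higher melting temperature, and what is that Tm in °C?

Primer P1, 38°C

Primer P1: A+T=7, G+C=6 → Tm = 2(7)+4(6) = 38°C
Primer P2: A+T=8, G+C=2 → Tm = 2(8)+4(2) = 24°C
38°C vs 24°C → primer P1 is higher.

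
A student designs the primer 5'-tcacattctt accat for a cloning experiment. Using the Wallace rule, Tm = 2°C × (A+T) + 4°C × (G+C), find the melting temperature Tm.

Base counts: T=6, G=0, C=5, A=4
A+T = 10, G+C = 5
Tm = 4·5 + 2·10 = 20 + 20 = 40°C

40°C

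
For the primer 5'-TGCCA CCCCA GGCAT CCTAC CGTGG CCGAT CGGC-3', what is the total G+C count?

24

Counting bases: C=15, T=5, G=9, A=5
G+C = 9 + 15 = 24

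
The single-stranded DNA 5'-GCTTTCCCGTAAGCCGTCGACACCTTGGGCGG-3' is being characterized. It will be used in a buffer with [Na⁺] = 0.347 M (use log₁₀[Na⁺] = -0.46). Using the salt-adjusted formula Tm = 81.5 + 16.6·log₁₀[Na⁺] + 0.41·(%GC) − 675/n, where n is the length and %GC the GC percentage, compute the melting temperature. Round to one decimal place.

Length n = 32. C=11, G=10, A=4, T=7
G+C = 21, so %GC = 21/32 × 100 = 65.625%
Salt term: 16.6 × (-0.46) = -7.636
GC term: 0.41 × 65.625 = 26.906; length term: −675/32 = −21.094
Tm = 81.5 + (-7.636) + 26.906 − 21.094 = 79.676 → 79.7°C

79.7°C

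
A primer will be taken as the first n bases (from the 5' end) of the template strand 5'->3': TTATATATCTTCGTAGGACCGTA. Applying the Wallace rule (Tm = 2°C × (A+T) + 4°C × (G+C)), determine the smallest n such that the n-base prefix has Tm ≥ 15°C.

n = 8

First 7 bases: TTATATA → Tm = 14°C (< 15°C)
First 8 bases: TTATATAT → Tm = 16°C (≥ 15°C)
Each additional base adds 2°C (A/T) or 4°C (G/C), so Tm is non-decreasing in n; n = 8 is the first length to reach 15°C.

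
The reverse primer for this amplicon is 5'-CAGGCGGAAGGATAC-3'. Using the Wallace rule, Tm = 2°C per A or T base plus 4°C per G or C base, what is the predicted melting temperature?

48°C

Counting bases: T=1, A=5, G=6, C=3
So N_AT = 6 and N_GC = 9.
Tm = 2×6 + 4×9 = 48°C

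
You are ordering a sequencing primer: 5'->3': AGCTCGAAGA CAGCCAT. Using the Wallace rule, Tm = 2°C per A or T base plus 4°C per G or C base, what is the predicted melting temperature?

52°C

Scanning the sequence gives C=5, G=4, A=6, T=2.
A+T = 8, G+C = 9
Tm = 2(8) + 4(9) = 16 + 36 = 52°C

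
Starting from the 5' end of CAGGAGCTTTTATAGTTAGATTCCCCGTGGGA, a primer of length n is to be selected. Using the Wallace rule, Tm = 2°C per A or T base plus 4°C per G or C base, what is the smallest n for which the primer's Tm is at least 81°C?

n = 29

First 28 bases: CAGGAGCTTTTATAGTTAGATTCCCCGT → Tm = 80°C (< 81°C)
First 29 bases: CAGGAGCTTTTATAGTTAGATTCCCCGTG → Tm = 84°C (≥ 81°C)
Each additional base adds 2°C (A/T) or 4°C (G/C), so Tm is non-decreasing in n; n = 29 is the first length to reach 81°C.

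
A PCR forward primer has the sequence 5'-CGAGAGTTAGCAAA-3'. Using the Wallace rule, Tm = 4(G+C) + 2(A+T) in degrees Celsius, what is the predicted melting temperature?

40°C

G=4, A=6, T=2, C=2
So N_AT = 8 and N_GC = 6.
Tm = 2×8 + 4×6 = 40°C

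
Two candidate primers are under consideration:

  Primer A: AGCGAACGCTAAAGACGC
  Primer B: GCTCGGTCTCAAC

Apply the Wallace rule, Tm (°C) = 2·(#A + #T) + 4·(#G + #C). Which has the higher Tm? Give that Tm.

Primer A, 56°C

Primer A: A+T=8, G+C=10 → Tm = 2(8)+4(10) = 56°C
Primer B: A+T=5, G+C=8 → Tm = 2(5)+4(8) = 42°C
56°C vs 42°C → primer A is higher.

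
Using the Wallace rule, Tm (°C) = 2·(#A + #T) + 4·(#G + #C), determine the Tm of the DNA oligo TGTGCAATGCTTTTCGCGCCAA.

A=4, C=6, T=7, G=5
AT pairs contribute 11, GC pairs contribute 11.
Tm = 2(11) + 4(11) = 22 + 44 = 66°C

66°C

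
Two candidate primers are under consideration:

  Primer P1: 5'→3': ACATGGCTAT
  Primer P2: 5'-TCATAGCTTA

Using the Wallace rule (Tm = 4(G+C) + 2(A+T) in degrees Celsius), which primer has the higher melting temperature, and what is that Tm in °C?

Primer P1, 28°C

Primer P1: A+T=6, G+C=4 → Tm = 2(6)+4(4) = 28°C
Primer P2: A+T=7, G+C=3 → Tm = 2(7)+4(3) = 26°C
28°C vs 26°C → primer P1 is higher.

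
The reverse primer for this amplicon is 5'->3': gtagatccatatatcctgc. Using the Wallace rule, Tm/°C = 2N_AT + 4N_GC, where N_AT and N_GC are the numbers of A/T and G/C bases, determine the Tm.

Scanning the sequence gives C=5, A=5, T=6, G=3.
So N_AT = 11 and N_GC = 8.
Tm = 2(11) + 4(8) = 22 + 32 = 54°C

54°C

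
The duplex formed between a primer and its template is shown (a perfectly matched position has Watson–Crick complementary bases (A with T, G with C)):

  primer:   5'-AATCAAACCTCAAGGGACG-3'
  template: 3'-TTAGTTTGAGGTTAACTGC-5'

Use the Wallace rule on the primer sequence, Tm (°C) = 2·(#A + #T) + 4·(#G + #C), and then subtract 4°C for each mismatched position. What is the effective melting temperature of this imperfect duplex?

Primer base counts: A=8, T=2, G=4, C=5 → A+T=10, G+C=9
Perfect-match Tm = 2(10) + 4(9) = 20 + 36 = 56°C
Mismatches (positions where the bases are not complementary): 4 (at positions 9, 10, 14, 15)
Effective Tm = 56 − 4×4 = 56 − 16 = 40°C

40°C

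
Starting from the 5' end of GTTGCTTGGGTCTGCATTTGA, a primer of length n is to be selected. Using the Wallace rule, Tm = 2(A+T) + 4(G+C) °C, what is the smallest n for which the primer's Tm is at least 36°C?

n = 12

First 11 bases: GTTGCTTGGGT → Tm = 34°C (< 36°C)
First 12 bases: GTTGCTTGGGTC → Tm = 38°C (≥ 36°C)
Each additional base adds 2°C (A/T) or 4°C (G/C), so Tm is non-decreasing in n; n = 12 is the first length to reach 36°C.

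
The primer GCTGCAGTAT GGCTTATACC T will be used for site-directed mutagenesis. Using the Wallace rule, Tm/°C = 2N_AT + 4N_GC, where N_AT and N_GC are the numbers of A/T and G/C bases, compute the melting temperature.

Counting bases: C=5, G=5, T=7, A=4
AT pairs contribute 11, GC pairs contribute 10.
Tm = 2(11) + 4(10) = 22 + 40 = 62°C

62°C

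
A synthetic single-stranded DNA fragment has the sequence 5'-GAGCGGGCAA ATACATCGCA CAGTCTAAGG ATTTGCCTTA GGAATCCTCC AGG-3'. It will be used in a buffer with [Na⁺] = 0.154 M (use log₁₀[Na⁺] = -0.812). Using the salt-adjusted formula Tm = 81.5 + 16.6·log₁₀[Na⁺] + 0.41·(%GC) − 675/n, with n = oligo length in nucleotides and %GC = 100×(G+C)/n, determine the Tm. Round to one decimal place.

76.2°C

Length n = 53. A=15, T=11, C=13, G=14
G+C = 27, so %GC = 27/53 × 100 = 50.943%
Salt term: 16.6 × (-0.812) = -13.479
GC term: 0.41 × 50.943 = 20.887; length term: −675/53 = −12.736
Tm = 81.5 + (-13.479) + 20.887 − 12.736 = 76.172 → 76.2°C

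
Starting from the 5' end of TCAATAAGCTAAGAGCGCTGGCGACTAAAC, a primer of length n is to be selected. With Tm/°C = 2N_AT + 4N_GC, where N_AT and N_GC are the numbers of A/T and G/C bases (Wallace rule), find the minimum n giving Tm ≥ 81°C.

First 27 bases: TCAATAAGCTAAGAGCGCTGGCGACTA → Tm = 80°C (< 81°C)
First 28 bases: TCAATAAGCTAAGAGCGCTGGCGACTAA → Tm = 82°C (≥ 81°C)
Since every base adds ≥2°C, Tm only increases with n, so the threshold is first crossed at n = 28.

n = 28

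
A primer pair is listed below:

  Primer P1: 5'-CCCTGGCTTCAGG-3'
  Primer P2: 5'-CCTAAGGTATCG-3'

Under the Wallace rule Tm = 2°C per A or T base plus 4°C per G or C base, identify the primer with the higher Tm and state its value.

Primer P1, 44°C

Primer P1: A+T=4, G+C=9 → Tm = 2(4)+4(9) = 44°C
Primer P2: A+T=6, G+C=6 → Tm = 2(6)+4(6) = 36°C
44°C vs 36°C → primer P1 is higher.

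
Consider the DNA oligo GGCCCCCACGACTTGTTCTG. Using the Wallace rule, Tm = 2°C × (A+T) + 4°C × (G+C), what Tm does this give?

Base counts: A=2, T=5, C=8, G=5
AT pairs contribute 7, GC pairs contribute 13.
Tm = 4·13 + 2·7 = 52 + 14 = 66°C

66°C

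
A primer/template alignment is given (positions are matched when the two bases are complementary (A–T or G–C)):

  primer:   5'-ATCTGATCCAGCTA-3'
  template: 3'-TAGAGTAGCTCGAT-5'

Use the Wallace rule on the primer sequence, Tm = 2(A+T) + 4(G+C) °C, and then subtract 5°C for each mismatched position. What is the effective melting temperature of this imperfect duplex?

Primer base counts: A=4, T=4, G=2, C=4 → A+T=8, G+C=6
Perfect-match Tm = 2(8) + 4(6) = 16 + 24 = 40°C
Mismatches (positions where the bases are not complementary): 2 (at positions 5, 9)
Effective Tm = 40 − 2×5 = 40 − 10 = 30°C

30°C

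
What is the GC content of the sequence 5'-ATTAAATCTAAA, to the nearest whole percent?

Scanning the sequence gives A=7, C=1, G=0, T=4.
G+C = 0 + 1 = 1 out of 12 bases
%GC = 1/12 × 100 = 8.333% ≈ 8%

8%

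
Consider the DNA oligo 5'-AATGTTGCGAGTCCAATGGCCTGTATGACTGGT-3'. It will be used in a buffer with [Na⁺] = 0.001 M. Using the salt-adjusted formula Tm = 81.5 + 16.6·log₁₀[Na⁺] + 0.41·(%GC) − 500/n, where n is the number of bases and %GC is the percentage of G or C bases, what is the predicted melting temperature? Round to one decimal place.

36.4°C

Length n = 33. Scanning the sequence gives G=10, A=7, C=6, T=10.
G+C = 16, so %GC = 16/33 × 100 = 48.485%
Salt term: 16.6 × (-3) = -49.8
GC term: 0.41 × 48.485 = 19.879; length term: −500/33 = −15.152
Tm = 81.5 + (-49.8) + 19.879 − 15.152 = 36.427 → 36.4°C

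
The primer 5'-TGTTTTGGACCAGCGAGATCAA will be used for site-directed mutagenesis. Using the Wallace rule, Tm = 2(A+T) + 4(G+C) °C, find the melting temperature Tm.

T=6, G=6, C=4, A=6
A+T = 12, G+C = 10
Tm = 4·10 + 2·12 = 40 + 24 = 64°C

64°C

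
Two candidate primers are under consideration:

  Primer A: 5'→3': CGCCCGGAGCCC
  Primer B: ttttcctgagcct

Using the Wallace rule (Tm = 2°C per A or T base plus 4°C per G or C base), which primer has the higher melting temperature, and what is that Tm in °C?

Primer A, 46°C

Primer A: A+T=1, G+C=11 → Tm = 2(1)+4(11) = 46°C
Primer B: A+T=7, G+C=6 → Tm = 2(7)+4(6) = 38°C
46°C vs 38°C → primer A is higher.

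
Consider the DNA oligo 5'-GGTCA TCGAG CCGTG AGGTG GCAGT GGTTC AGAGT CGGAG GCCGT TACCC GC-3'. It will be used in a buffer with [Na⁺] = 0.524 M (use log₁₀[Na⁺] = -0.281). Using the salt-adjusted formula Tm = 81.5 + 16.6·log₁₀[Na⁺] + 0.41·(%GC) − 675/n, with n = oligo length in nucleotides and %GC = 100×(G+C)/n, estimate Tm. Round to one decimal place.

90.7°C

Length n = 52. Scanning the sequence gives A=8, T=10, C=13, G=21.
G+C = 34, so %GC = 34/52 × 100 = 65.385%
Salt term: 16.6 × (-0.281) = -4.665
GC term: 0.41 × 65.385 = 26.808; length term: −675/52 = −12.981
Tm = 81.5 + (-4.665) + 26.808 − 12.981 = 90.662 → 90.7°C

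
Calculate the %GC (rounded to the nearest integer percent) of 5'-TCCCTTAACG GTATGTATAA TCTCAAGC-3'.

Scanning the sequence gives T=9, A=8, C=7, G=4.
G+C = 4 + 7 = 11 out of 28 bases
%GC = 11/28 × 100 = 39.29% ≈ 39%

39%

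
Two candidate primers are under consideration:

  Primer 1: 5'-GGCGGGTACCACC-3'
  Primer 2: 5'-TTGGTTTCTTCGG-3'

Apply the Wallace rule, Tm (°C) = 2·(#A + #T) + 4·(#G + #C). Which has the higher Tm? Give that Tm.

Primer 1, 46°C

Primer 1: A+T=3, G+C=10 → Tm = 2(3)+4(10) = 46°C
Primer 2: A+T=7, G+C=6 → Tm = 2(7)+4(6) = 38°C
46°C vs 38°C → primer 1 is higher.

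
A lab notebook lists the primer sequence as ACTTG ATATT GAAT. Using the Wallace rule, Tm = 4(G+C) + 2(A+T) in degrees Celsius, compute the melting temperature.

Base counts: C=1, G=2, A=5, T=6
So N_AT = 11 and N_GC = 3.
Tm = 2×11 + 4×3 = 34°C

34°C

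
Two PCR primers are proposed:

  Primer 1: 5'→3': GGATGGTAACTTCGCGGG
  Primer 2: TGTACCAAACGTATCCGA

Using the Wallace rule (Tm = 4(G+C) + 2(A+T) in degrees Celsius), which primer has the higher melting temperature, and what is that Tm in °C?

Primer 1: A+T=7, G+C=11 → Tm = 2(7)+4(11) = 58°C
Primer 2: A+T=10, G+C=8 → Tm = 2(10)+4(8) = 52°C
58°C vs 52°C → primer 1 is higher.

Primer 1, 58°C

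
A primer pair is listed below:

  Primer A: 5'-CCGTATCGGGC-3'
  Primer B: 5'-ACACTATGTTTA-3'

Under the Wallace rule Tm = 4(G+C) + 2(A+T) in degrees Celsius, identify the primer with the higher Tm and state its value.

Primer A: A+T=3, G+C=8 → Tm = 2(3)+4(8) = 38°C
Primer B: A+T=9, G+C=3 → Tm = 2(9)+4(3) = 30°C
38°C vs 30°C → primer A is higher.

Primer A, 38°C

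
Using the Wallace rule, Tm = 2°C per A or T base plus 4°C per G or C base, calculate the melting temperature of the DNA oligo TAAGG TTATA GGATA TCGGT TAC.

62°C

Counting bases: G=6, C=2, T=8, A=7
A+T = 15, G+C = 8
Tm = 2(15) + 4(8) = 30 + 32 = 62°C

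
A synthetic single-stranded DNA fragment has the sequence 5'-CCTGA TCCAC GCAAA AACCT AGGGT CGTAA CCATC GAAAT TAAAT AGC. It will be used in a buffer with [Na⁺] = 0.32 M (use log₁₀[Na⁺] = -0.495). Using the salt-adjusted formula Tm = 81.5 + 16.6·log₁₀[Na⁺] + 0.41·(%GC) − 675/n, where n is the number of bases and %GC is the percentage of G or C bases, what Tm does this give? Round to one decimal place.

77.2°C

Length n = 48. T=9, G=8, C=13, A=18
G+C = 21, so %GC = 21/48 × 100 = 43.75%
Salt term: 16.6 × (-0.495) = -8.217
GC term: 0.41 × 43.75 = 17.938; length term: −675/48 = −14.062
Tm = 81.5 + (-8.217) + 17.938 − 14.062 = 77.159 → 77.2°C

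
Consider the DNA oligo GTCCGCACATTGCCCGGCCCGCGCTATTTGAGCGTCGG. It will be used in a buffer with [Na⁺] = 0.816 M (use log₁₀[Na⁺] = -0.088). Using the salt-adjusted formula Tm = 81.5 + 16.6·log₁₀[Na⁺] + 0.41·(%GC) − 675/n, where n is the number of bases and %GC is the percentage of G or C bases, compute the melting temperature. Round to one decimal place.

Length n = 38. C=14, T=8, A=4, G=12
G+C = 26, so %GC = 26/38 × 100 = 68.421%
Salt term: 16.6 × (-0.088) = -1.461
GC term: 0.41 × 68.421 = 28.053; length term: −675/38 = −17.763
Tm = 81.5 + (-1.461) + 28.053 − 17.763 = 90.329 → 90.3°C

90.3°C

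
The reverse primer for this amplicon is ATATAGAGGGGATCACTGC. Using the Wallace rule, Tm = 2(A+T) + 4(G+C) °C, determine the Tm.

Base counts: A=6, G=6, C=3, T=4
AT pairs contribute 10, GC pairs contribute 9.
Tm = 4·9 + 2·10 = 36 + 20 = 56°C

56°C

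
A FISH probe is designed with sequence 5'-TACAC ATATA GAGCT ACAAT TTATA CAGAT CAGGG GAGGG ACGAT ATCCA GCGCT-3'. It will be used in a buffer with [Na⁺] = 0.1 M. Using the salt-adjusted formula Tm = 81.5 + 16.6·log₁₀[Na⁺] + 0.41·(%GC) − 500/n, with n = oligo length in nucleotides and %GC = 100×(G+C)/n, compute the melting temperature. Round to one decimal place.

Length n = 55. G=13, A=19, C=11, T=12
G+C = 24, so %GC = 24/55 × 100 = 43.636%
Salt term: 16.6 × (-1) = -16.6
GC term: 0.41 × 43.636 = 17.891; length term: −500/55 = −9.091
Tm = 81.5 + (-16.6) + 17.891 − 9.091 = 73.7 → 73.7°C

73.7°C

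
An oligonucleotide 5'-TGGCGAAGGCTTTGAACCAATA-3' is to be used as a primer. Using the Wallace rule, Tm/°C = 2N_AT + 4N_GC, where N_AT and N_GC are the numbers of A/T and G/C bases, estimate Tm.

Scanning the sequence gives T=5, C=4, G=6, A=7.
A+T = 12, G+C = 10
Tm = 2×12 + 4×10 = 64°C

64°C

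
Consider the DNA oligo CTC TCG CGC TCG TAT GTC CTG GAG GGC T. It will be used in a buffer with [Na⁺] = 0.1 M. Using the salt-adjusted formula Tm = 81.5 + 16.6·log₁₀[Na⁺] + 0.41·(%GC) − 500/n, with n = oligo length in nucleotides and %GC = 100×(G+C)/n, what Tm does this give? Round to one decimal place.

Length n = 28. Base counts: A=2, C=9, T=8, G=9
G+C = 18, so %GC = 18/28 × 100 = 64.286%
Salt term: 16.6 × (-1) = -16.6
GC term: 0.41 × 64.286 = 26.357; length term: −500/28 = −17.857
Tm = 81.5 + (-16.6) + 26.357 − 17.857 = 73.4 → 73.4°C

73.4°C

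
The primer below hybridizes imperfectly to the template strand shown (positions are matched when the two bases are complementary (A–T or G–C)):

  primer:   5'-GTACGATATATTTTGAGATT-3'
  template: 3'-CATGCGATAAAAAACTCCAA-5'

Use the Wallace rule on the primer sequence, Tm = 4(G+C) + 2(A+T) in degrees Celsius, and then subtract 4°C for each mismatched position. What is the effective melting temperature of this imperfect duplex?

Primer base counts: A=6, T=9, G=4, C=1 → A+T=15, G+C=5
Perfect-match Tm = 2(15) + 4(5) = 30 + 20 = 50°C
Mismatches (positions where the bases are not complementary): 3 (at positions 6, 10, 18)
Effective Tm = 50 − 3×4 = 50 − 12 = 38°C

38°C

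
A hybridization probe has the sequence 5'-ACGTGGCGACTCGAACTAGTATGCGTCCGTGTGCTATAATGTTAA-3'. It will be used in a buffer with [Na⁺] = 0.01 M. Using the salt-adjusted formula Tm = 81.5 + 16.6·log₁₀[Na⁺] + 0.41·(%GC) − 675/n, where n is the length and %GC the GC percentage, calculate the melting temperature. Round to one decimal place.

52.4°C

Length n = 45. T=13, A=11, C=9, G=12
G+C = 21, so %GC = 21/45 × 100 = 46.667%
Salt term: 16.6 × (-2) = -33.2
GC term: 0.41 × 46.667 = 19.133; length term: −675/45 = −15
Tm = 81.5 + (-33.2) + 19.133 − 15 = 52.433 → 52.4°C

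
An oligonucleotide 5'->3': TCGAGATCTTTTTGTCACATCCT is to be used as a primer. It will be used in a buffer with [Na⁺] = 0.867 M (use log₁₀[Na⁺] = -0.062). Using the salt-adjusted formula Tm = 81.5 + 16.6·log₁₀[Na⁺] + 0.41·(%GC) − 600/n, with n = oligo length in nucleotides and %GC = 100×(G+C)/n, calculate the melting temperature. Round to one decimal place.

70.4°C

Length n = 23. C=6, A=4, G=3, T=10
G+C = 9, so %GC = 9/23 × 100 = 39.13%
Salt term: 16.6 × (-0.062) = -1.029
GC term: 0.41 × 39.13 = 16.043; length term: −600/23 = −26.087
Tm = 81.5 + (-1.029) + 16.043 − 26.087 = 70.427 → 70.4°C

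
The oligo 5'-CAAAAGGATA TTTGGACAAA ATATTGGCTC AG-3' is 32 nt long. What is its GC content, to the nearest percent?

34%

T=8, G=7, A=13, C=4
G+C = 7 + 4 = 11 out of 32 bases
%GC = 11/32 × 100 = 34.38% ≈ 34%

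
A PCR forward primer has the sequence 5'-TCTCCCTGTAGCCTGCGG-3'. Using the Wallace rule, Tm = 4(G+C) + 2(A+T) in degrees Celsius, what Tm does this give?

60°C

Scanning the sequence gives T=5, G=5, A=1, C=7.
A+T = 6, G+C = 12
Tm = 2×6 + 4×12 = 60°C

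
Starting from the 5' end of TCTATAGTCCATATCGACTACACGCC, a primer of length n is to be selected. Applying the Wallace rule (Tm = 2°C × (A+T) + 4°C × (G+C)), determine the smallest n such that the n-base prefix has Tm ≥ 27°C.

n = 10

First 9 bases: TCTATAGTC → Tm = 24°C (< 27°C)
First 10 bases: TCTATAGTCC → Tm = 28°C (≥ 27°C)
Since every base adds ≥2°C, Tm only increases with n, so the threshold is first crossed at n = 10.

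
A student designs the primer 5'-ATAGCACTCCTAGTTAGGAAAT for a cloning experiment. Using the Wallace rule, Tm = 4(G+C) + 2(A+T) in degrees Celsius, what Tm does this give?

60°C

Scanning the sequence gives A=8, G=4, T=6, C=4.
So N_AT = 14 and N_GC = 8.
Tm = 4·8 + 2·14 = 32 + 28 = 60°C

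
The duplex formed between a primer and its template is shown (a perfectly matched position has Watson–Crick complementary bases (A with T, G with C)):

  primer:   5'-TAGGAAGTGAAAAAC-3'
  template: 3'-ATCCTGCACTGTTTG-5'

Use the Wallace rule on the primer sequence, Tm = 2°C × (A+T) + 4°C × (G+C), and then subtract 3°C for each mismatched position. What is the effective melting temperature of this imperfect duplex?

Primer base counts: A=8, T=2, G=4, C=1 → A+T=10, G+C=5
Perfect-match Tm = 2(10) + 4(5) = 20 + 20 = 40°C
Mismatches (positions where the bases are not complementary): 2 (at positions 6, 11)
Effective Tm = 40 − 2×3 = 40 − 6 = 34°C

34°C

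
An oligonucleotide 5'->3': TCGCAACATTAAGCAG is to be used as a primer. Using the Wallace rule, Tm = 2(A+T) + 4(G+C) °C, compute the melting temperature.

46°C

Counting bases: G=3, C=4, T=3, A=6
AT pairs contribute 9, GC pairs contribute 7.
Tm = 4·7 + 2·9 = 28 + 18 = 46°C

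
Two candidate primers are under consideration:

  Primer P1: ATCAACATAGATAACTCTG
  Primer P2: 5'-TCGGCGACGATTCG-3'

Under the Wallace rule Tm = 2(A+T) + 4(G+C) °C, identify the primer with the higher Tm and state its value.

Primer P1: A+T=13, G+C=6 → Tm = 2(13)+4(6) = 50°C
Primer P2: A+T=5, G+C=9 → Tm = 2(5)+4(9) = 46°C
50°C vs 46°C → primer P1 is higher.

Primer P1, 50°C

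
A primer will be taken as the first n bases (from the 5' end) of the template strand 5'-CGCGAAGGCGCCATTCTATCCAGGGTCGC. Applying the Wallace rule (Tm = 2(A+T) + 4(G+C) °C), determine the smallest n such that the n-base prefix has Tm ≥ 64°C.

First 19 bases: CGCGAAGGCGCCATTCTAT → Tm = 60°C (< 64°C)
First 20 bases: CGCGAAGGCGCCATTCTATC → Tm = 64°C (≥ 64°C)
Since every base adds ≥2°C, Tm only increases with n, so the threshold is first crossed at n = 20.

n = 20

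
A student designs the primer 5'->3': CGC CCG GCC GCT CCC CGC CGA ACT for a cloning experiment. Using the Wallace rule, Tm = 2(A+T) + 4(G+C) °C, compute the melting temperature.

88°C

T=2, A=2, G=6, C=14
A+T = 4, G+C = 20
Tm = 2(4) + 4(20) = 8 + 80 = 88°C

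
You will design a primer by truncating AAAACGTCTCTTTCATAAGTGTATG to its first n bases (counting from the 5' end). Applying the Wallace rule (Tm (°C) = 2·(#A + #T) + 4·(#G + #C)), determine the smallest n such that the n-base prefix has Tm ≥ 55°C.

First 20 bases: AAAACGTCTCTTTCATAAGT → Tm = 52°C (< 55°C)
First 21 bases: AAAACGTCTCTTTCATAAGTG → Tm = 56°C (≥ 55°C)
Since every base adds ≥2°C, Tm only increases with n, so the threshold is first crossed at n = 21.

n = 21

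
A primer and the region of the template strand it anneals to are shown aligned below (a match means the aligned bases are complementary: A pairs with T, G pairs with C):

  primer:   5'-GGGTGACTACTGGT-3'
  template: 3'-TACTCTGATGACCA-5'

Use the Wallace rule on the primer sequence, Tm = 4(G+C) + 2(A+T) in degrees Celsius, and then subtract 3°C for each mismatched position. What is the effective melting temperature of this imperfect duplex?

Primer base counts: A=2, T=4, G=6, C=2 → A+T=6, G+C=8
Perfect-match Tm = 2(6) + 4(8) = 12 + 32 = 44°C
Mismatches (positions where the bases are not complementary): 3 (at positions 1, 2, 4)
Effective Tm = 44 − 3×3 = 44 − 9 = 35°C

35°C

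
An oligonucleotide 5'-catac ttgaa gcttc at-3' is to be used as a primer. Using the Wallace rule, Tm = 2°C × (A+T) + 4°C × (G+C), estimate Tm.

46°C

Scanning the sequence gives G=2, A=5, T=6, C=4.
A+T = 11, G+C = 6
Tm = 4·6 + 2·11 = 24 + 22 = 46°C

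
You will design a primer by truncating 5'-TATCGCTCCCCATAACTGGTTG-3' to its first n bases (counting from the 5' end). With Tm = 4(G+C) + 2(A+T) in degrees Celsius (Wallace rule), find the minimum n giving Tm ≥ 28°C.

n = 9

First 8 bases: TATCGCTC → Tm = 24°C (< 28°C)
First 9 bases: TATCGCTCC → Tm = 28°C (≥ 28°C)
Each additional base adds 2°C (A/T) or 4°C (G/C), so Tm is non-decreasing in n; n = 9 is the first length to reach 28°C.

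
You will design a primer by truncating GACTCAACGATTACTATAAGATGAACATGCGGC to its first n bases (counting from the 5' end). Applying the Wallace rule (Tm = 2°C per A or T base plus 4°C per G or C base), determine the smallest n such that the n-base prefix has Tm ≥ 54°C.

First 19 bases: GACTCAACGATTACTATAA → Tm = 50°C (< 54°C)
First 20 bases: GACTCAACGATTACTATAAG → Tm = 54°C (≥ 54°C)
Since every base adds ≥2°C, Tm only increases with n, so the threshold is first crossed at n = 20.

n = 20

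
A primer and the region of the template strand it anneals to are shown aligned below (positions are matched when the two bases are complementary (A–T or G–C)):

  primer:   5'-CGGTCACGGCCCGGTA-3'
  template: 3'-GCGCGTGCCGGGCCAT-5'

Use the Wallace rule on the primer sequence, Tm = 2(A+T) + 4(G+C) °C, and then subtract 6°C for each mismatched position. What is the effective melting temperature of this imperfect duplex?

Primer base counts: A=2, T=2, G=6, C=6 → A+T=4, G+C=12
Perfect-match Tm = 2(4) + 4(12) = 8 + 48 = 56°C
Mismatches (positions where the bases are not complementary): 2 (at positions 3, 4)
Effective Tm = 56 − 2×6 = 56 − 12 = 44°C

44°C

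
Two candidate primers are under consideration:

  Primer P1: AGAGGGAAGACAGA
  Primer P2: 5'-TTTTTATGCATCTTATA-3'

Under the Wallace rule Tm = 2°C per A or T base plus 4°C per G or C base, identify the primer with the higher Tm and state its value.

Primer P1: A+T=7, G+C=7 → Tm = 2(7)+4(7) = 42°C
Primer P2: A+T=14, G+C=3 → Tm = 2(14)+4(3) = 40°C
42°C vs 40°C → primer P1 is higher.

Primer P1, 42°C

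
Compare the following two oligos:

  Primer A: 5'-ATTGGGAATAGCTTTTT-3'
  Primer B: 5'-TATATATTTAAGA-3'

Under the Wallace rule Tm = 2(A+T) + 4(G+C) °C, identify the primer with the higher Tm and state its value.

Primer A: A+T=12, G+C=5 → Tm = 2(12)+4(5) = 44°C
Primer B: A+T=12, G+C=1 → Tm = 2(12)+4(1) = 28°C
44°C vs 28°C → primer A is higher.

Primer A, 44°C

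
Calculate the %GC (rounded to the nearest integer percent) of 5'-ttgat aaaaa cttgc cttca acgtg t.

35%

Base counts: T=9, C=5, A=8, G=4
G+C = 4 + 5 = 9 out of 26 bases
%GC = 9/26 × 100 = 34.62% ≈ 35%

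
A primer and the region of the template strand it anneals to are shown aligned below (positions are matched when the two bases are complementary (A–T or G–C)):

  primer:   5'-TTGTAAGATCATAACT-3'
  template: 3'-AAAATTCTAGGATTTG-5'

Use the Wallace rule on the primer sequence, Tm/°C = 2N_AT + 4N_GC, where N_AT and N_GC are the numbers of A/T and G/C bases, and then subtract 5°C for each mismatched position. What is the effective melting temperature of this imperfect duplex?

Primer base counts: A=6, T=6, G=2, C=2 → A+T=12, G+C=4
Perfect-match Tm = 2(12) + 4(4) = 24 + 16 = 40°C
Mismatches (positions where the bases are not complementary): 4 (at positions 3, 11, 15, 16)
Effective Tm = 40 − 4×5 = 40 − 20 = 20°C

20°C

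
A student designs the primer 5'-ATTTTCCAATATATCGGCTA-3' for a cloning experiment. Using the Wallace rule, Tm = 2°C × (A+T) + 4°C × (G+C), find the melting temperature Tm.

52°C

A=6, C=4, G=2, T=8
AT pairs contribute 14, GC pairs contribute 6.
Tm = 4·6 + 2·14 = 24 + 28 = 52°C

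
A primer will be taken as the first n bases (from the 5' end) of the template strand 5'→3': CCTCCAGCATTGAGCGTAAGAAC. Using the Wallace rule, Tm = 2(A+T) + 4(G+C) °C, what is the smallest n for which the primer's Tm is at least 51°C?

First 15 bases: CCTCCAGCATTGAGC → Tm = 48°C (< 51°C)
First 16 bases: CCTCCAGCATTGAGCG → Tm = 52°C (≥ 51°C)
Since every base adds ≥2°C, Tm only increases with n, so the threshold is first crossed at n = 16.

n = 16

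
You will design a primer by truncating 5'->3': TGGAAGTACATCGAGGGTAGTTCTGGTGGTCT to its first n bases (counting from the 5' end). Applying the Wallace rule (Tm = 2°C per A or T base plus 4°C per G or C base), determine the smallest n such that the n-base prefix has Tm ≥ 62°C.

n = 21

First 20 bases: TGGAAGTACATCGAGGGTAG → Tm = 60°C (< 62°C)
First 21 bases: TGGAAGTACATCGAGGGTAGT → Tm = 62°C (≥ 62°C)
Since every base adds ≥2°C, Tm only increases with n, so the threshold is first crossed at n = 21.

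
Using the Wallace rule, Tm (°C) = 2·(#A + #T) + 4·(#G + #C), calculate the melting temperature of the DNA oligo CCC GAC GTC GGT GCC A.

56°C

Base counts: C=7, A=2, G=5, T=2
So N_AT = 4 and N_GC = 12.
Tm = 2(4) + 4(12) = 8 + 48 = 56°C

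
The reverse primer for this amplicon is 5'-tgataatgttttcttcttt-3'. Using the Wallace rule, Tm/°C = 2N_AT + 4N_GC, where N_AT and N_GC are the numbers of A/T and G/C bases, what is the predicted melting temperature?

46°C

Counting bases: G=2, T=12, A=3, C=2
AT pairs contribute 15, GC pairs contribute 4.
Tm = 2×15 + 4×4 = 46°C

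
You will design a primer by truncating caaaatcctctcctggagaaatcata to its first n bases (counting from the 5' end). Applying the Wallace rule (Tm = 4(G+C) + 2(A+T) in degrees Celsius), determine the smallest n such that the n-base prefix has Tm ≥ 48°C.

First 15 bases: CAAAATCCTCTCCTG → Tm = 44°C (< 48°C)
First 16 bases: CAAAATCCTCTCCTGG → Tm = 48°C (≥ 48°C)
Each additional base adds 2°C (A/T) or 4°C (G/C), so Tm is non-decreasing in n; n = 16 is the first length to reach 48°C.

n = 16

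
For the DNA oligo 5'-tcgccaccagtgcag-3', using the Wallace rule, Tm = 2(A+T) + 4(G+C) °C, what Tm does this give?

50°C

T=2, G=4, A=3, C=6
A+T = 5, G+C = 10
Tm = 2(5) + 4(10) = 10 + 40 = 50°C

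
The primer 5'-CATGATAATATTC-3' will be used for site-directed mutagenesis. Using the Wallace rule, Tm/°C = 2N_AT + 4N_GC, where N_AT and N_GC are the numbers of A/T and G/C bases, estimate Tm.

Counting bases: C=2, A=5, T=5, G=1
A+T = 10, G+C = 3
Tm = 2×10 + 4×3 = 32°C

32°C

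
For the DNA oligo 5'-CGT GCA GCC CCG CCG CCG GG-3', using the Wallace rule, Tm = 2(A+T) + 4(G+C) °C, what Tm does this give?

76°C

Base counts: T=1, G=8, A=1, C=10
AT pairs contribute 2, GC pairs contribute 18.
Tm = 2(2) + 4(18) = 4 + 72 = 76°C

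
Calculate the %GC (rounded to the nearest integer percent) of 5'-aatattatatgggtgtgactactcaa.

31%

Counting bases: G=5, T=9, C=3, A=9
G+C = 5 + 3 = 8 out of 26 bases
%GC = 8/26 × 100 = 30.77% ≈ 31%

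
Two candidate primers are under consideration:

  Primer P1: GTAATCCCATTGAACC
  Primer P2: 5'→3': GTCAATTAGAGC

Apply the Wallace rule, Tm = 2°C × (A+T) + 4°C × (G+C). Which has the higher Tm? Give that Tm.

Primer P1, 46°C

Primer P1: A+T=9, G+C=7 → Tm = 2(9)+4(7) = 46°C
Primer P2: A+T=7, G+C=5 → Tm = 2(7)+4(5) = 34°C
46°C vs 34°C → primer P1 is higher.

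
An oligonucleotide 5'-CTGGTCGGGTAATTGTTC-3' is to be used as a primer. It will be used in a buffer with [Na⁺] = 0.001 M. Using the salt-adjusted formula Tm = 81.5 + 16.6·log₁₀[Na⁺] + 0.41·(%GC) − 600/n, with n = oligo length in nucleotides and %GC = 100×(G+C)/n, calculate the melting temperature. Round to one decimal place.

Length n = 18. Scanning the sequence gives T=7, A=2, G=6, C=3.
G+C = 9, so %GC = 9/18 × 100 = 50%
Salt term: 16.6 × (-3) = -49.8
GC term: 0.41 × 50 = 20.5; length term: −600/18 = −33.333
Tm = 81.5 + (-49.8) + 20.5 − 33.333 = 18.867 → 18.9°C

18.9°C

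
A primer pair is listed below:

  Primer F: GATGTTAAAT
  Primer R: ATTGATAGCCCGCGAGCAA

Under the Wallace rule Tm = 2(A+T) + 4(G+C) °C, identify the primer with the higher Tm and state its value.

Primer R, 58°C

Primer F: A+T=8, G+C=2 → Tm = 2(8)+4(2) = 24°C
Primer R: A+T=9, G+C=10 → Tm = 2(9)+4(10) = 58°C
24°C vs 58°C → primer R is higher.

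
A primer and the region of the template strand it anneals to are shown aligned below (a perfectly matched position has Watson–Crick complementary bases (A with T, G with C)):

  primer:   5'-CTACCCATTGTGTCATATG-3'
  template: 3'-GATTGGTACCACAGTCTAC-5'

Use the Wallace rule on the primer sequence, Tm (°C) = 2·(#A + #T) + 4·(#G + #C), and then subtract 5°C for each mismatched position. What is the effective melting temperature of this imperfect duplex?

Primer base counts: A=4, T=7, G=3, C=5 → A+T=11, G+C=8
Perfect-match Tm = 2(11) + 4(8) = 22 + 32 = 54°C
Mismatches (positions where the bases are not complementary): 3 (at positions 4, 9, 16)
Effective Tm = 54 − 3×5 = 54 − 15 = 39°C

39°C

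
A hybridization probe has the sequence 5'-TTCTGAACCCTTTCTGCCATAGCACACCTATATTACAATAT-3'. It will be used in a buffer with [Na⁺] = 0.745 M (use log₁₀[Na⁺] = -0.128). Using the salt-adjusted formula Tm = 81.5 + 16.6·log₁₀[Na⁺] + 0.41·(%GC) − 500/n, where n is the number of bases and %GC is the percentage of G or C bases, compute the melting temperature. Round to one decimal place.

82.2°C

Length n = 41. T=14, C=12, G=3, A=12
G+C = 15, so %GC = 15/41 × 100 = 36.585%
Salt term: 16.6 × (-0.128) = -2.125
GC term: 0.41 × 36.585 = 15; length term: −500/41 = −12.195
Tm = 81.5 + (-2.125) + 15 − 12.195 = 82.18 → 82.2°C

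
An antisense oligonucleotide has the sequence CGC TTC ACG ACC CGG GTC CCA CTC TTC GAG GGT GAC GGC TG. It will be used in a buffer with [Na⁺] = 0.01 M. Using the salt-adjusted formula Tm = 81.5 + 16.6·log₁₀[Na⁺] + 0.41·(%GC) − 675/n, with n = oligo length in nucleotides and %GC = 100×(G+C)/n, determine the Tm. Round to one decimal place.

Length n = 41. Scanning the sequence gives T=8, G=13, C=15, A=5.
G+C = 28, so %GC = 28/41 × 100 = 68.293%
Salt term: 16.6 × (-2) = -33.2
GC term: 0.41 × 68.293 = 28; length term: −675/41 = −16.463
Tm = 81.5 + (-33.2) + 28 − 16.463 = 59.837 → 59.8°C

59.8°C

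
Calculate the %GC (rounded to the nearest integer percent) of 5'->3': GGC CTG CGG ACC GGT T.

T=3, G=7, C=5, A=1
G+C = 7 + 5 = 12 out of 16 bases
%GC = 12/16 × 100 = 75% ≈ 75%

75%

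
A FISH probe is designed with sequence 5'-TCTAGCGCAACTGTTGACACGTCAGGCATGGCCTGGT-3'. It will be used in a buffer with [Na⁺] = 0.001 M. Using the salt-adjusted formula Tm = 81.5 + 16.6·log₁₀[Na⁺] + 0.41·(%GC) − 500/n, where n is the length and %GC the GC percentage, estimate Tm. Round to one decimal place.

41.5°C

Length n = 37. Scanning the sequence gives G=11, T=9, C=10, A=7.
G+C = 21, so %GC = 21/37 × 100 = 56.757%
Salt term: 16.6 × (-3) = -49.8
GC term: 0.41 × 56.757 = 23.27; length term: −500/37 = −13.514
Tm = 81.5 + (-49.8) + 23.27 − 13.514 = 41.456 → 41.5°C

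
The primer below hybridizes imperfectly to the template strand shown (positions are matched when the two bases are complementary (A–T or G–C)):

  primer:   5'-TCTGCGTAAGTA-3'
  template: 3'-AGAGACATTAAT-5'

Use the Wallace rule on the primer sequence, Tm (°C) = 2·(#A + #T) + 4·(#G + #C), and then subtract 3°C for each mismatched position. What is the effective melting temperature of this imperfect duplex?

25°C

Primer base counts: A=3, T=4, G=3, C=2 → A+T=7, G+C=5
Perfect-match Tm = 2(7) + 4(5) = 14 + 20 = 34°C
Mismatches (positions where the bases are not complementary): 3 (at positions 4, 5, 10)
Effective Tm = 34 − 3×3 = 34 − 9 = 25°C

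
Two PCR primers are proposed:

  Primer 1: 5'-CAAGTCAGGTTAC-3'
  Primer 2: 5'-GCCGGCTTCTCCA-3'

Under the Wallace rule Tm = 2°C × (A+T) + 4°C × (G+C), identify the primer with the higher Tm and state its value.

Primer 1: A+T=7, G+C=6 → Tm = 2(7)+4(6) = 38°C
Primer 2: A+T=4, G+C=9 → Tm = 2(4)+4(9) = 44°C
38°C vs 44°C → primer 2 is higher.

Primer 2, 44°C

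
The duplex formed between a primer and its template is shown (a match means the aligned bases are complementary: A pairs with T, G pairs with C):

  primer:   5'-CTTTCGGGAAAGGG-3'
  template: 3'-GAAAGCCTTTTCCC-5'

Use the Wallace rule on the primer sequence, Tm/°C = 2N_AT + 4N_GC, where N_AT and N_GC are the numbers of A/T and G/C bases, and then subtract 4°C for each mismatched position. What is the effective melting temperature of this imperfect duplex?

40°C

Primer base counts: A=3, T=3, G=6, C=2 → A+T=6, G+C=8
Perfect-match Tm = 2(6) + 4(8) = 12 + 32 = 44°C
Mismatches (positions where the bases are not complementary): 1 (at position 8)
Effective Tm = 44 − 1×4 = 44 − 4 = 40°C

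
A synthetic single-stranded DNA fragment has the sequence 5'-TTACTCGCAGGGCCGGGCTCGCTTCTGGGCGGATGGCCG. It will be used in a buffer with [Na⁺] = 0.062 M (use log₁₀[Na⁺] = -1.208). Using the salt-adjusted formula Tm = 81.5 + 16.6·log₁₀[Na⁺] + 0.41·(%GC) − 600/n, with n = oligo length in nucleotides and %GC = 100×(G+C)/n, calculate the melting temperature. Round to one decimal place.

Length n = 39. Base counts: G=16, C=12, T=8, A=3
G+C = 28, so %GC = 28/39 × 100 = 71.795%
Salt term: 16.6 × (-1.208) = -20.053
GC term: 0.41 × 71.795 = 29.436; length term: −600/39 = −15.385
Tm = 81.5 + (-20.053) + 29.436 − 15.385 = 75.498 → 75.5°C

75.5°C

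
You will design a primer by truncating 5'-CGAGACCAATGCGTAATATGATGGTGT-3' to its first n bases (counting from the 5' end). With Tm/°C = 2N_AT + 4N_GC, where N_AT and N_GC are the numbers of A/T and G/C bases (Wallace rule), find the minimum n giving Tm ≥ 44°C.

n = 14

First 13 bases: CGAGACCAATGCG → Tm = 42°C (< 44°C)
First 14 bases: CGAGACCAATGCGT → Tm = 44°C (≥ 44°C)
Since every base adds ≥2°C, Tm only increases with n, so the threshold is first crossed at n = 14.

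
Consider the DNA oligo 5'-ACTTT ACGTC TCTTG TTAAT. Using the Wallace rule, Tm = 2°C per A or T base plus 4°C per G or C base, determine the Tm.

52°C

Scanning the sequence gives A=4, C=4, G=2, T=10.
So N_AT = 14 and N_GC = 6.
Tm = 2×14 + 4×6 = 52°C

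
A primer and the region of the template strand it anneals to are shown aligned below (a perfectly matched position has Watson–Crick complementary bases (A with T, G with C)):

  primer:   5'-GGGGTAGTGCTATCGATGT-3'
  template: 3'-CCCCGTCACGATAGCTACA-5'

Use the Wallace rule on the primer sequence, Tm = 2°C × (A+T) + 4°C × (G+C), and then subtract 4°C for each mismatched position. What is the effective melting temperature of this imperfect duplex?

Primer base counts: A=3, T=6, G=8, C=2 → A+T=9, G+C=10
Perfect-match Tm = 2(9) + 4(10) = 18 + 40 = 58°C
Mismatches (positions where the bases are not complementary): 1 (at position 5)
Effective Tm = 58 − 1×4 = 58 − 4 = 54°C

54°C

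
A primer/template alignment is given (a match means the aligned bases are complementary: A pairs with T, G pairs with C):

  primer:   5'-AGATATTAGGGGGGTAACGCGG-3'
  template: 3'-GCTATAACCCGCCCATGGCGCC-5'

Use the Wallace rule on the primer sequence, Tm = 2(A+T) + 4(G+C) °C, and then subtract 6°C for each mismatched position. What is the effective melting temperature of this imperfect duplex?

Primer base counts: A=6, T=4, G=10, C=2 → A+T=10, G+C=12
Perfect-match Tm = 2(10) + 4(12) = 20 + 48 = 68°C
Mismatches (positions where the bases are not complementary): 4 (at positions 1, 8, 11, 17)
Effective Tm = 68 − 4×6 = 68 − 24 = 44°C

44°C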